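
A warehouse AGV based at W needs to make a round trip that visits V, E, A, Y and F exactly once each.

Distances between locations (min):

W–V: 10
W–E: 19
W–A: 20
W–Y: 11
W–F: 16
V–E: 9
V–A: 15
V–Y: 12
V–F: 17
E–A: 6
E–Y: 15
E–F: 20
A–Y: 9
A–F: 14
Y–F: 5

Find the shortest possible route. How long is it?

There are 60 distinct closed tours to check (reversals are equivalent).
W-V-E-A-Y-F-W: 10+9+6+9+5+16 = 55
W-V-E-A-F-Y-W: 10+9+6+14+5+11 = 55
W-V-E-Y-A-F-W: 10+9+15+9+14+16 = 73
W-V-E-Y-F-A-W: 10+9+15+5+14+20 = 73
W-V-E-F-A-Y-W: 10+9+20+14+9+11 = 73
W-V-E-F-Y-A-W: 10+9+20+5+9+20 = 73
W-V-A-E-Y-F-W: 10+15+6+15+5+16 = 67
W-V-A-E-F-Y-W: 10+15+6+20+5+11 = 67
W-V-A-Y-E-F-W: 10+15+9+15+20+16 = 85
W-V-A-Y-F-E-W: 10+15+9+5+20+19 = 78
W-V-A-F-E-Y-W: 10+15+14+20+15+11 = 85
W-V-A-F-Y-E-W: 10+15+14+5+15+19 = 78
W-V-Y-E-A-F-W: 10+12+15+6+14+16 = 73
W-V-Y-E-F-A-W: 10+12+15+20+14+20 = 91
… (46 more)
The minimum is 55.
One optimal route: W → V → E → A → Y → F → W (or its reverse).

55 min — the shortest possible round trip.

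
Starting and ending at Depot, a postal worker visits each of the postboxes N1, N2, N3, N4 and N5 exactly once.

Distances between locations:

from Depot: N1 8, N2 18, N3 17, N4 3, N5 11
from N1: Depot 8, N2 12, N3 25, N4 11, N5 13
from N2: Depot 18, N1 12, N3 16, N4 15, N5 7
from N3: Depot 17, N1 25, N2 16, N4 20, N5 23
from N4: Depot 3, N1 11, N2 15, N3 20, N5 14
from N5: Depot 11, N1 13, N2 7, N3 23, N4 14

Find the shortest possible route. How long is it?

With 5 stops there are 5!/2 = 60 distinct round trips (a route and its reverse cost the same).
Depot → N1 → N2 → N3 → N4 → N5 → Depot: 8+12+16+20+14+11 = 81
Depot → N1 → N2 → N3 → N5 → N4 → Depot: 8+12+16+23+14+3 = 76
Depot → N1 → N2 → N4 → N3 → N5 → Depot: 8+12+15+20+23+11 = 89
Depot → N1 → N2 → N4 → N5 → N3 → Depot: 8+12+15+14+23+17 = 89
Depot → N1 → N2 → N5 → N3 → N4 → Depot: 8+12+7+23+20+3 = 73
Depot → N1 → N2 → N5 → N4 → N3 → Depot: 8+12+7+14+20+17 = 78
Depot → N1 → N3 → N2 → N4 → N5 → Depot: 8+25+16+15+14+11 = 89
Depot → N1 → N3 → N2 → N5 → N4 → Depot: 8+25+16+7+14+3 = 73
Depot → N1 → N3 → N4 → N2 → N5 → Depot: 8+25+20+15+7+11 = 86
Depot → N1 → N3 → N4 → N5 → N2 → Depot: 8+25+20+14+7+18 = 92
Depot → N1 → N3 → N5 → N2 → N4 → Depot: 8+25+23+7+15+3 = 81
Depot → N1 → N3 → N5 → N4 → N2 → Depot: 8+25+23+14+15+18 = 103
Depot → N1 → N4 → N2 → N3 → N5 → Depot: 8+11+15+16+23+11 = 84
Depot → N1 → N4 → N2 → N5 → N3 → Depot: 8+11+15+7+23+17 = 81
… (46 more)
Depot → N1 → N5 → N2 → N3 → N4 → Depot: 8+13+7+16+20+3 = 67  ← best
The minimum is 67.
One optimal route: Depot → N1 → N5 → N2 → N3 → N4 → Depot (or its reverse).

67 — the shortest possible round trip.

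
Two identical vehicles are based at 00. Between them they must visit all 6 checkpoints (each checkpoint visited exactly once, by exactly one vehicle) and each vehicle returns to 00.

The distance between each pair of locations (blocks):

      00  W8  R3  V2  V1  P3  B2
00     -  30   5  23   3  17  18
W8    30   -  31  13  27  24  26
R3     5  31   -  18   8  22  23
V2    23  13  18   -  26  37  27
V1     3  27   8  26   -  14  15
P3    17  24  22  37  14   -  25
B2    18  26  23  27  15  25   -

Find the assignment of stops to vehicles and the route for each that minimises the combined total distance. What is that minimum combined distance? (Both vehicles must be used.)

Try each way of splitting the stops between the two vehicles (each non-empty) and, for each split, find the best tour for each vehicle:
  {W8} + {R3, V2, V1, P3, B2}: 60 + 92 = 152
  {R3} + {W8, V2, V1, P3, B2}: 10 + 99 = 109
  {W8, R3} + {V2, V1, P3, B2}: 66 + 92 = 158
  {V2} + {W8, R3, V1, P3, B2}: 46 + 95 = 141
  {W8, V2} + {R3, V1, P3, B2}: 66 + 70 = 136
  {R3, V2} + {W8, V1, P3, B2}: 46 + 85 = 131
  … (31 splits in total)
Best: vehicle 1 00 → R3 → 00 = 10; vehicle 2 00 → V1 → P3 → W8 → V2 → B2 → 00 = 99; combined 109.

Minimum combined distance: 109 blocks.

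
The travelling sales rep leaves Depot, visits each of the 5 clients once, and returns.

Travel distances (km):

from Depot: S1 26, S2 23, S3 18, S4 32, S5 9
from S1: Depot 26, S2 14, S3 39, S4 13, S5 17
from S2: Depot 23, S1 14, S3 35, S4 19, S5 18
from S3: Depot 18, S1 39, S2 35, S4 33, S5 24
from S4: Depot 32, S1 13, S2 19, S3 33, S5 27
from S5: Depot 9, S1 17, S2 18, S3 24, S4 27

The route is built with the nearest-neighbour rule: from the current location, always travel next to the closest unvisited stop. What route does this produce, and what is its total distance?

Depot → [S5:9 / S3:18 / S2:23 / S1:26 / S4:32] → S5 (9)
S5 → [S1:17 / S2:18 / S3:24 / S4:27] → S1 (17)
S1 → [S4:13 / S2:14 / S3:39] → S4 (13)
S4 → [S2:19 / S3:33] → S2 (19)
S2 → [S3:35] → S3 (35)
Return S3→Depot: 18.
Total = 9 + 17 + 13 + 19 + 35 + 18 = 111.

Nearest-neighbour total = 111 km; route Depot → S5 → S1 → S4 → S2 → S3 → Depot.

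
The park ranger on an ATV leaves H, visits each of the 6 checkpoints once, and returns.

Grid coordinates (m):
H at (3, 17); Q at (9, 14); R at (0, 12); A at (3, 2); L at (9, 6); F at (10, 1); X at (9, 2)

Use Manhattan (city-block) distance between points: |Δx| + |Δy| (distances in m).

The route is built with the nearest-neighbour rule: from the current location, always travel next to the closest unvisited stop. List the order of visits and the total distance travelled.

56 m along H → R → Q → L → X → F → A → H.

H → [R:8 / Q:9 / A:15 / L:17 / X:21 / F:23] → R (8)
R → [Q:11 / A:13 / L:15 / X:19 / F:21] → Q (11)
Q → [L:8 / X:12 / F:14 / A:18] → L (8)
L → [X:4 / F:6 / A:10] → X (4)
X → [F:2 / A:6] → F (2)
F → [A:8] → A (8)
Return A→H: 15.
Total = 8 + 11 + 8 + 4 + 2 + 8 + 15 = 56.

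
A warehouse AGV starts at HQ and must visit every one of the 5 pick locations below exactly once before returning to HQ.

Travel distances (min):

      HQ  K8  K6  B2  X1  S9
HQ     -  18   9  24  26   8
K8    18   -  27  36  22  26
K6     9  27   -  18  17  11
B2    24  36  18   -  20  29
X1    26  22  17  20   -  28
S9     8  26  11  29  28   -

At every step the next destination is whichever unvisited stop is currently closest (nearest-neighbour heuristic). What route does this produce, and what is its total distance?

HQ → [S9:8 / K6:9 / K8:18 / B2:24 / X1:26] → S9 (8)
S9 → [K6:11 / K8:26 / X1:28 / B2:29] → K6 (11)
K6 → [X1:17 / B2:18 / K8:27] → X1 (17)
X1 → [B2:20 / K8:22] → B2 (20)
B2 → [K8:36] → K8 (36)
Return K8→HQ: 18.
Total = 8 + 11 + 17 + 20 + 36 + 18 = 110.

Nearest-neighbour total = 110 min; route HQ → S9 → K6 → X1 → B2 → K8 → HQ.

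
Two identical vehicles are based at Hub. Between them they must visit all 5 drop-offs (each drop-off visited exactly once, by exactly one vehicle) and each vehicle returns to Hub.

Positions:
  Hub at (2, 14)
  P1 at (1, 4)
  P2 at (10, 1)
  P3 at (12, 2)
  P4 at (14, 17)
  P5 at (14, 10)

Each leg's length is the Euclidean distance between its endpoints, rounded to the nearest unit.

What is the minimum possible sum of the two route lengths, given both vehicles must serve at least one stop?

Try each way of splitting the stops between the two vehicles (each non-empty) and, for each split, find the best tour for each vehicle:
  {P1} + {P2, P3, P4, P5}: 20 + 44 = 64
  {P2} + {P1, P3, P4, P5}: 30 + 48 = 78
  {P1, P2} + {P3, P4, P5}: 34 + 43 = 77
  {P3} + {P1, P2, P4, P5}: 32 + 48 = 80
  {P1, P3} + {P2, P4, P5}: 37 + 44 = 81
  {P2, P3} + {P1, P4, P5}: 33 + 43 = 76
  … (15 splits in total)
Best: vehicle 1 Hub → P1 → Hub = 20; vehicle 2 Hub → P2 → P3 → P5 → P4 → Hub = 44; combined 64.

64 — the smallest possible combined total.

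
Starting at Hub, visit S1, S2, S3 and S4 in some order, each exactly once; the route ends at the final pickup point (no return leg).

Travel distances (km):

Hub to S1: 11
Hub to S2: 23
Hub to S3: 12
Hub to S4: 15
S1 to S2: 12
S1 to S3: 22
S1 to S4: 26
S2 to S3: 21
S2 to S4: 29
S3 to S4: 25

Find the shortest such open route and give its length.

69 km — the minimum one-way total.

There are 4! = 24 possible orderings.
Hub → S1 → S2 → S3 → S4: 11+12+21+25 = 69
Hub → S1 → S2 → S4 → S3: 11+12+29+25 = 77
Hub → S1 → S3 → S2 → S4: 11+22+21+29 = 83
Hub → S1 → S3 → S4 → S2: 11+22+25+29 = 87
Hub → S1 → S4 → S2 → S3: 11+26+29+21 = 87
Hub → S1 → S4 → S3 → S2: 11+26+25+21 = 83
Hub → S2 → S1 → S3 → S4: 23+12+22+25 = 82
Hub → S2 → S1 → S4 → S3: 23+12+26+25 = 86
Hub → S2 → S3 → S1 → S4: 23+21+22+26 = 92
Hub → S2 → S3 → S4 → S1: 23+21+25+26 = 95
Hub → S2 → S4 → S1 → S3: 23+29+26+22 = 100
Hub → S2 → S4 → S3 → S1: 23+29+25+22 = 99
Hub → S3 → S1 → S2 → S4: 12+22+12+29 = 75
Hub → S3 → S1 → S4 → S2: 12+22+26+29 = 89
… (10 more)
The minimum is 69.
One shortest path: Hub → S1 → S2 → S3 → S4.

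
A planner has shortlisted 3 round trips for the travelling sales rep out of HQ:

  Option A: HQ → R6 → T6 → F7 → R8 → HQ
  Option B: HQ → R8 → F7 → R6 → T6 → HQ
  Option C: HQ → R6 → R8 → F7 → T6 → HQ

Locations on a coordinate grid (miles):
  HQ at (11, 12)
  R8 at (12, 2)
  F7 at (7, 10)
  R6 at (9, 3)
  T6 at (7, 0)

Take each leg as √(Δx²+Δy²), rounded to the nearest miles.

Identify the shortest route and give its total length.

42 miles — Option A is the shortest.

Option A: 9 + 4 + 10 + 9 + 10 = 42
Option B: 10 + 9 + 7 + 4 + 13 = 43
Option C: 9 + 3 + 9 + 10 + 13 = 44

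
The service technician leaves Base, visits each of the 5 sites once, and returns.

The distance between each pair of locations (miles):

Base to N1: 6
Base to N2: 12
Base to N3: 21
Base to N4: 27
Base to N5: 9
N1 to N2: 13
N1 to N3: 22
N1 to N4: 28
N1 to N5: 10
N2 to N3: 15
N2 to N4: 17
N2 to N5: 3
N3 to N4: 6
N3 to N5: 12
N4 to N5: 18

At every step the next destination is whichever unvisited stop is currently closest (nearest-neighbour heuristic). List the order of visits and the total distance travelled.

Base → [N1:6 / N5:9 / N2:12 / N3:21 / N4:27] → N1 (6)
N1 → [N5:10 / N2:13 / N3:22 / N4:28] → N5 (10)
N5 → [N2:3 / N3:12 / N4:18] → N2 (3)
N2 → [N3:15 / N4:17] → N3 (15)
N3 → [N4:6] → N4 (6)
Return N4→Base: 27.
Total = 6 + 10 + 3 + 15 + 6 + 27 = 67.

Total distance 67 miles via the nearest-neighbour route Base → N1 → N5 → N2 → N3 → N4 → Base.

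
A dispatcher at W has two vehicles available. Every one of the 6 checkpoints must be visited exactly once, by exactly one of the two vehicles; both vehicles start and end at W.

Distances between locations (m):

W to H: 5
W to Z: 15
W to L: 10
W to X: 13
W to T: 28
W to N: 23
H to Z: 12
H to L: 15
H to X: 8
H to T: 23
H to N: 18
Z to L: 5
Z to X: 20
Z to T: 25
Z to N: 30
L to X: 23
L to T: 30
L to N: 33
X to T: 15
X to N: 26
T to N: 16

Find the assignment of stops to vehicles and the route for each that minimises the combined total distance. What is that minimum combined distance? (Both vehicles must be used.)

97 m — the smallest possible combined total.

Check every non-empty split of the stops between the two vehicles; for each half take its own optimal tour:
  {H} + {Z, L, X, T, N}: 10 + 89 = 99
  {Z} + {H, L, X, T, N}: 30 + 87 = 117
  {H, Z} + {L, X, T, N}: 32 + 87 = 119
  {L} + {H, Z, X, T, N}: 20 + 89 = 109
  {H, L} + {Z, X, T, N}: 30 + 89 = 119
  {Z, L} + {H, X, T, N}: 30 + 67 = 97
  … (31 splits in total)
Best: vehicle 1 W → Z → L → W = 30; vehicle 2 W → H → X → T → N → W = 67; combined 97.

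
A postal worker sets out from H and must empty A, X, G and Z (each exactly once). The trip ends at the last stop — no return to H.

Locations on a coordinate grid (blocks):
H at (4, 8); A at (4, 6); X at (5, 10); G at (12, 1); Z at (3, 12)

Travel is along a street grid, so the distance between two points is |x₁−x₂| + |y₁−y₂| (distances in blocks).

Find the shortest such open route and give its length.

27 blocks — the minimum one-way total.

There are 4! = 24 possible orderings.
H→A→X→G→Z: 2+5+16+20 = 43
H→A→X→Z→G: 2+5+4+20 = 31
H→A→G→X→Z: 2+13+16+4 = 35
H→A→G→Z→X: 2+13+20+4 = 39
H→A→Z→X→G: 2+7+4+16 = 29
H→A→Z→G→X: 2+7+20+16 = 45
H→X→A→G→Z: 3+5+13+20 = 41
H→X→A→Z→G: 3+5+7+20 = 35
H→X→G→A→Z: 3+16+13+7 = 39
H→X→G→Z→A: 3+16+20+7 = 46
H→X→Z→A→G: 3+4+7+13 = 27
H→X→Z→G→A: 3+4+20+13 = 40
H→G→A→X→Z: 15+13+5+4 = 37
H→G→A→Z→X: 15+13+7+4 = 39
… (10 more)
The minimum is 27.
One shortest path: H → X → Z → A → G.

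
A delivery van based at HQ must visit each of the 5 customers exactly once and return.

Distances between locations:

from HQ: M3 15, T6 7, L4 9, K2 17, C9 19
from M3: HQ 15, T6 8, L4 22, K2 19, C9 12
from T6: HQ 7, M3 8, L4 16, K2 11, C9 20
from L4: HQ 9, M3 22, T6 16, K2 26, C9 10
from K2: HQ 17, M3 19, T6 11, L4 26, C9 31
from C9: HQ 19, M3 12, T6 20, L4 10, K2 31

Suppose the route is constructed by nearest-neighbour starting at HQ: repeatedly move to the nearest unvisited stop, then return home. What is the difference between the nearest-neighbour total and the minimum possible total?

HQ: T6=7, L4=9, M3=15, K2=17, C9=19 ⇒ T6
T6: M3=8, K2=11, L4=16, C9=20 ⇒ M3
M3: C9=12, K2=19, L4=22 ⇒ C9
C9: L4=10, K2=31 ⇒ L4
L4: K2=26 ⇒ K2
NN route HQ → T6 → M3 → C9 → L4 → K2 → HQ costs 80.
Optimal: HQ → L4 → C9 → M3 → T6 → K2 → HQ costs 67 (by enumerating all 60 distinct tours).
Excess = 80 − 67 = 13.

Excess over optimum: 13.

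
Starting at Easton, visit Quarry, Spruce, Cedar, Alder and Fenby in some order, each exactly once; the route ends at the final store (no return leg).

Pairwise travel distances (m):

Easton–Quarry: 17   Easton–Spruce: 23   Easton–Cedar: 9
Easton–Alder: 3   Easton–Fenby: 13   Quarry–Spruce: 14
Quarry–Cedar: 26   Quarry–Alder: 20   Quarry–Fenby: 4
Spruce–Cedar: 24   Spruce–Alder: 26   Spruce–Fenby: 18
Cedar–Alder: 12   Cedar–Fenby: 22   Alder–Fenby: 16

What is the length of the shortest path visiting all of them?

Minimum one-way distance = 55 m.

There are 5! = 120 possible orderings.
Easton→Quarry→Spruce→Cedar→Alder→Fenby: 17+14+24+12+16 = 83
Easton→Quarry→Spruce→Cedar→Fenby→Alder: 17+14+24+22+16 = 93
Easton→Quarry→Spruce→Alder→Cedar→Fenby: 17+14+26+12+22 = 91
Easton→Quarry→Spruce→Alder→Fenby→Cedar: 17+14+26+16+22 = 95
Easton→Quarry→Spruce→Fenby→Cedar→Alder: 17+14+18+22+12 = 83
Easton→Quarry→Spruce→Fenby→Alder→Cedar: 17+14+18+16+12 = 77
Easton→Quarry→Cedar→Spruce→Alder→Fenby: 17+26+24+26+16 = 109
Easton→Quarry→Cedar→Spruce→Fenby→Alder: 17+26+24+18+16 = 101
Easton→Quarry→Cedar→Alder→Spruce→Fenby: 17+26+12+26+18 = 99
Easton→Quarry→Cedar→Alder→Fenby→Spruce: 17+26+12+16+18 = 89
Easton→Quarry→Cedar→Fenby→Spruce→Alder: 17+26+22+18+26 = 109
Easton→Quarry→Cedar→Fenby→Alder→Spruce: 17+26+22+16+26 = 107
Easton→Quarry→Alder→Spruce→Cedar→Fenby: 17+20+26+24+22 = 109
Easton→Quarry→Alder→Spruce→Fenby→Cedar: 17+20+26+18+22 = 103
… (106 more)
Easton→Cedar→Alder→Fenby→Quarry→Spruce: 9+12+16+4+14 = 55  ← best
The minimum is 55.
One shortest path: Easton → Cedar → Alder → Fenby → Quarry → Spruce.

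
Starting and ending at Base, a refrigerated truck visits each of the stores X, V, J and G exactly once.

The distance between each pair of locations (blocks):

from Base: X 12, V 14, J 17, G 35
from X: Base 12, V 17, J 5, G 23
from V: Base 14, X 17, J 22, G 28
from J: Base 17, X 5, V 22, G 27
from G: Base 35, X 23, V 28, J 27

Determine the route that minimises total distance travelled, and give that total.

There are 12 distinct closed tours to check (reversals are equivalent).
Base→X→V→J→G→Base: 12+17+22+27+35 = 113
Base→X→V→G→J→Base: 12+17+28+27+17 = 101
Base→X→J→V→G→Base: 12+5+22+28+35 = 102
Base→X→J→G→V→Base: 12+5+27+28+14 = 86
Base→X→G→V→J→Base: 12+23+28+22+17 = 102
Base→X→G→J→V→Base: 12+23+27+22+14 = 98
Base→V→X→J→G→Base: 14+17+5+27+35 = 98
Base→V→X→G→J→Base: 14+17+23+27+17 = 98
Base→V→J→X→G→Base: 14+22+5+23+35 = 99
Base→V→G→X→J→Base: 14+28+23+5+17 = 87
Base→J→X→V→G→Base: 17+5+17+28+35 = 102
Base→J→V→X→G→Base: 17+22+17+23+35 = 114
The minimum is 86.
One optimal route: Base → X → J → G → V → Base (or its reverse).

Minimum total distance: 86 blocks.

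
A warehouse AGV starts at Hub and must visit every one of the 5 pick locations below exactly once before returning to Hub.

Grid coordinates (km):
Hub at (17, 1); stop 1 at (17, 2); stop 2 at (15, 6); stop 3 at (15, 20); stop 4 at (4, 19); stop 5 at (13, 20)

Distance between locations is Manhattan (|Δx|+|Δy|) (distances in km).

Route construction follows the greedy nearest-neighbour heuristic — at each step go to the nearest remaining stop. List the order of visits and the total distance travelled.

At Hub the remaining stops are stop 1 1, stop 2 7, stop 3 21, stop 5 23, stop 4 31; go to stop 1.
At stop 1 the remaining stops are stop 2 6, stop 3 20, stop 5 22, stop 4 30; go to stop 2.
At stop 2 the remaining stops are stop 3 14, stop 5 16, stop 4 24; go to stop 3.
At stop 3 the remaining stops are stop 5 2, stop 4 12; go to stop 5.
At stop 5 the remaining stops are stop 4 10; go to stop 4.
Return stop 4→Hub: 31.
Total = 1 + 6 + 14 + 2 + 10 + 31 = 64.

Total distance 64 km via the nearest-neighbour route Hub → stop 1 → stop 2 → stop 3 → stop 5 → stop 4 → Hub.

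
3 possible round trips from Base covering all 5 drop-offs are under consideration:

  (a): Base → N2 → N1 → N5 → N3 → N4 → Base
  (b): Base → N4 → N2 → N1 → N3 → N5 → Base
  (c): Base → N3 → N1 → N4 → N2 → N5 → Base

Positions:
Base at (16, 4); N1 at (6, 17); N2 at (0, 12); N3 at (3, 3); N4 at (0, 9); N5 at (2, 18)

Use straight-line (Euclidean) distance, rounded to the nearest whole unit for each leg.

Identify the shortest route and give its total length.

66 — (c) is the shortest.

(a): 18 + 8 + 4 + 15 + 7 + 17 = 69
(b): 17 + 3 + 8 + 14 + 15 + 20 = 77
(c): 13 + 14 + 10 + 3 + 6 + 20 = 66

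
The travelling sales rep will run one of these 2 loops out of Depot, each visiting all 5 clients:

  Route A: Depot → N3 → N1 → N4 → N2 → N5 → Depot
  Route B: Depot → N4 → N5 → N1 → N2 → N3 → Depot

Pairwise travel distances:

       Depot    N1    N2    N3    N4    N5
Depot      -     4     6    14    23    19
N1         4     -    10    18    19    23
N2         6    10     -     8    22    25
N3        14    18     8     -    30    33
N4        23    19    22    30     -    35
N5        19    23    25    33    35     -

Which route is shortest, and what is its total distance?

113 — Route B is the shortest.

Route A: 14 + 18 + 19 + 22 + 25 + 19 = 117
Route B: 23 + 35 + 23 + 10 + 8 + 14 = 113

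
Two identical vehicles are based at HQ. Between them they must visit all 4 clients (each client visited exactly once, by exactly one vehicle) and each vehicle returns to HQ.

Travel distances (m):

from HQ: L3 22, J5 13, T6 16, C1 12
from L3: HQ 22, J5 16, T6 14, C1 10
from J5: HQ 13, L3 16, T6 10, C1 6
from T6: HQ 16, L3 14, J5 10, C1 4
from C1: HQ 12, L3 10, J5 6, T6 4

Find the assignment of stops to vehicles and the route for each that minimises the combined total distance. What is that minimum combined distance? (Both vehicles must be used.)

There are 2^3 − 1 = 7 ways to divide the 4 stops into two non-empty groups. For each, the best each vehicle can do is its own shortest tour through its group:
  {L3} + {J5, T6, C1}: 44 + 39 = 83
  {J5} + {L3, T6, C1}: 26 + 52 = 78
  {L3, J5} + {T6, C1}: 51 + 32 = 83
  {T6} + {L3, J5, C1}: 32 + 51 = 83
  {L3, T6} + {J5, C1}: 52 + 31 = 83
  {J5, T6} + {L3, C1}: 39 + 44 = 83
  … (7 splits in total)
Best: vehicle 1 HQ → J5 → HQ = 26; vehicle 2 HQ → L3 → T6 → C1 → HQ = 52; combined 78.

78 m — the smallest possible combined total.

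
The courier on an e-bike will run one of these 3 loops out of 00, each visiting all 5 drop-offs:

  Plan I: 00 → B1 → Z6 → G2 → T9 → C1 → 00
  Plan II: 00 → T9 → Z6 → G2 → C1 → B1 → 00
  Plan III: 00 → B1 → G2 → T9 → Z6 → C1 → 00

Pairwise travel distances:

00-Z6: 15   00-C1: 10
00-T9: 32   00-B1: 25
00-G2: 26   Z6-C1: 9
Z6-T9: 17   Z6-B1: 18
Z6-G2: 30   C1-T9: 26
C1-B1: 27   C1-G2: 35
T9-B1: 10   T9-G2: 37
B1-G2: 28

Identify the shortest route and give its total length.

Plan I: 25 + 18 + 30 + 37 + 26 + 10 = 146
Plan II: 32 + 17 + 30 + 35 + 27 + 25 = 166
Plan III: 25 + 28 + 37 + 17 + 9 + 10 = 126

126 — Plan III is the shortest.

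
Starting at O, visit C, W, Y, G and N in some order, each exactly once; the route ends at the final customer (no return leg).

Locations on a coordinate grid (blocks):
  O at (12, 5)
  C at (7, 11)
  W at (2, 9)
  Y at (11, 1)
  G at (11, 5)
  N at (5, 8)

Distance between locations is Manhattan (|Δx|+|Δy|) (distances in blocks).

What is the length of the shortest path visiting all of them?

Minimum one-way distance = 28 blocks.

There are 5! = 120 possible orderings.
O - C - W - Y - G - N: 11+7+17+4+9 = 48
O - C - W - Y - N - G: 11+7+17+13+9 = 57
O - C - W - G - Y - N: 11+7+13+4+13 = 48
O - C - W - G - N - Y: 11+7+13+9+13 = 53
O - C - W - N - Y - G: 11+7+4+13+4 = 39
O - C - W - N - G - Y: 11+7+4+9+4 = 35
O - C - Y - W - G - N: 11+14+17+13+9 = 64
O - C - Y - W - N - G: 11+14+17+4+9 = 55
O - C - Y - G - W - N: 11+14+4+13+4 = 46
O - C - Y - G - N - W: 11+14+4+9+4 = 42
O - C - Y - N - W - G: 11+14+13+4+13 = 55
O - C - Y - N - G - W: 11+14+13+9+13 = 60
O - C - G - W - Y - N: 11+10+13+17+13 = 64
O - C - G - W - N - Y: 11+10+13+4+13 = 51
… (106 more)
O - Y - G - C - N - W: 5+4+10+5+4 = 28  ← best
The minimum is 28.
One shortest path: O → Y → G → C → N → W.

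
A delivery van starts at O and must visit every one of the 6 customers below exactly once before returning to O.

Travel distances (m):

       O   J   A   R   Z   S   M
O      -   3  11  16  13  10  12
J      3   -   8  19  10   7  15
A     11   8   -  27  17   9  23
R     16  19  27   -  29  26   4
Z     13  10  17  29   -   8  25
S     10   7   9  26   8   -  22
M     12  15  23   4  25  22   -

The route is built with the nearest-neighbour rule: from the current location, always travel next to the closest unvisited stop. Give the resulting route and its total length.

From O: distances to unvisited — J=3, S=10, A=11, M=12, Z=13, R=16. Nearest is J (3).
From J: distances to unvisited — S=7, A=8, Z=10, M=15, R=19. Nearest is S (7).
From S: distances to unvisited — Z=8, A=9, M=22, R=26. Nearest is Z (8).
From Z: distances to unvisited — A=17, M=25, R=29. Nearest is A (17).
From A: distances to unvisited — M=23, R=27. Nearest is M (23).
From M: distances to unvisited — R=4. Nearest is R (4).
Return R→O: 16.
Total = 3 + 7 + 8 + 17 + 23 + 4 + 16 = 78.

78 m along O → J → S → Z → A → M → R → O.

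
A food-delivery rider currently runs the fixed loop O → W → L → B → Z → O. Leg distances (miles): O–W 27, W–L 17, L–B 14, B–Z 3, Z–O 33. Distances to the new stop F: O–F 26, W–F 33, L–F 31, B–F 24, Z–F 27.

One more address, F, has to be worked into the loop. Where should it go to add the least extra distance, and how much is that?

Insertion cost between consecutive stops i–j is d(i,F) + d(F,j) − d(i,j):
  between O and W: 26 + 33 − 27 = 32
  between W and L: 33 + 31 − 17 = 47
  between L and B: 31 + 24 − 14 = 41
  between B and Z: 24 + 27 − 3 = 48
  between Z and O: 27 + 26 − 33 = 20
Cheapest insertion is between Z and O, adding 20.
New total = 94 + 20 = 114.

Adding 20 miles by placing F on the Z–O leg.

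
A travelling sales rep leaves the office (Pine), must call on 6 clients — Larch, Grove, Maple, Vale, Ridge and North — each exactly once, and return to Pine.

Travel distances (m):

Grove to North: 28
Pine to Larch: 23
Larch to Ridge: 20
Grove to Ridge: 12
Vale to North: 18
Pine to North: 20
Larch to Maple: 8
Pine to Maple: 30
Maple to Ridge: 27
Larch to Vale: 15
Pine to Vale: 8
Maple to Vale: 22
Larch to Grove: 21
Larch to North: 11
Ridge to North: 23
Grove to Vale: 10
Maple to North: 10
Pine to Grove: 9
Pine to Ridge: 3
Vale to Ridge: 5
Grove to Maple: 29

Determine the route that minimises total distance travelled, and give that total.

There are 360 distinct closed tours to check (reversals are equivalent).
Pine → Larch → Grove → Maple → Vale → Ridge → North → Pine: 23+21+29+22+5+23+20 = 143
Pine → Larch → Grove → Maple → Vale → North → Ridge → Pine: 23+21+29+22+18+23+3 = 139
Pine → Larch → Grove → Maple → Ridge → Vale → North → Pine: 23+21+29+27+5+18+20 = 143
Pine → Larch → Grove → Maple → Ridge → North → Vale → Pine: 23+21+29+27+23+18+8 = 149
Pine → Larch → Grove → Maple → North → Vale → Ridge → Pine: 23+21+29+10+18+5+3 = 109
Pine → Larch → Grove → Maple → North → Ridge → Vale → Pine: 23+21+29+10+23+5+8 = 119
Pine → Larch → Grove → Vale → Maple → Ridge → North → Pine: 23+21+10+22+27+23+20 = 146
Pine → Larch → Grove → Vale → Maple → North → Ridge → Pine: 23+21+10+22+10+23+3 = 112
… (352 more)
Pine → Grove → Larch → Maple → North → Vale → Ridge → Pine: 9+21+8+10+18+5+3 = 74  ← best
The minimum is 74.
One optimal route: Pine → Grove → Larch → Maple → North → Vale → Ridge → Pine (or its reverse).

74 m — the shortest possible round trip.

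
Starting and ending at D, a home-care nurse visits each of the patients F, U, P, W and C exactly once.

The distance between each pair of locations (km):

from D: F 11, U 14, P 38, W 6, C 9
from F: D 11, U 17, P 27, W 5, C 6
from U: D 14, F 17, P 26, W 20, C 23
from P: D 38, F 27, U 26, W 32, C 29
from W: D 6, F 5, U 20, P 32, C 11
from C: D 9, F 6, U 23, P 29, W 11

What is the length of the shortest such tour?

With 5 stops there are 5!/2 = 60 distinct round trips (a route and its reverse cost the same).
D→F→U→P→W→C→D: 11+17+26+32+11+9 = 106
D→F→U→P→C→W→D: 11+17+26+29+11+6 = 100
D→F→U→W→P→C→D: 11+17+20+32+29+9 = 118
D→F→U→W→C→P→D: 11+17+20+11+29+38 = 126
D→F→U→C→P→W→D: 11+17+23+29+32+6 = 118
D→F→U→C→W→P→D: 11+17+23+11+32+38 = 132
D→F→P→U→W→C→D: 11+27+26+20+11+9 = 104
D→F→P→U→C→W→D: 11+27+26+23+11+6 = 104
D→F→P→W→U→C→D: 11+27+32+20+23+9 = 122
D→F→P→W→C→U→D: 11+27+32+11+23+14 = 118
D→F→P→C→U→W→D: 11+27+29+23+20+6 = 116
D→F→P→C→W→U→D: 11+27+29+11+20+14 = 112
D→F→W→U→P→C→D: 11+5+20+26+29+9 = 100
D→F→W→U→C→P→D: 11+5+20+23+29+38 = 126
… (46 more)
D→U→P→C→F→W→D: 14+26+29+6+5+6 = 86  ← best
The minimum is 86.
One optimal route: D → U → P → C → F → W → D (or its reverse).

Shortest round trip = 86 km.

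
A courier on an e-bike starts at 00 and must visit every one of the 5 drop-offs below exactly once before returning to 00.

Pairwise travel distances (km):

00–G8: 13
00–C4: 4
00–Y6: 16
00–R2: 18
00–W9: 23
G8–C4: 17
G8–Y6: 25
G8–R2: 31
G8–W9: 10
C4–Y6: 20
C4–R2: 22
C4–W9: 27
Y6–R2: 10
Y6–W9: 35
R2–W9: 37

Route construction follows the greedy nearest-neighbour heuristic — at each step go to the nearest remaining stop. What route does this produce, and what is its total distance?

At 00 the remaining stops are C4 4, G8 13, Y6 16, R2 18, W9 23; go to C4.
At C4 the remaining stops are G8 17, Y6 20, R2 22, W9 27; go to G8.
At G8 the remaining stops are W9 10, Y6 25, R2 31; go to W9.
At W9 the remaining stops are Y6 35, R2 37; go to Y6.
At Y6 the remaining stops are R2 10; go to R2.
Return R2→00: 18.
Total = 4 + 17 + 10 + 35 + 10 + 18 = 94.

Total distance 94 km via the nearest-neighbour route 00 → C4 → G8 → W9 → Y6 → R2 → 00.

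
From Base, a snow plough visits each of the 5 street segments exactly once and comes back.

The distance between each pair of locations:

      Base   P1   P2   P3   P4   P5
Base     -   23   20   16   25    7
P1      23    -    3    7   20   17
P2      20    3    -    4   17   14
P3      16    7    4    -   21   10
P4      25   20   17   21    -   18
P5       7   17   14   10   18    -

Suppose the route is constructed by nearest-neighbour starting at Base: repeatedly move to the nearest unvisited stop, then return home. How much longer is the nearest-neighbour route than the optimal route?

The nearest-neighbour route is 1 longer than optimal.

Base: P5=7, P3=16, P2=20, P1=23, P4=25 ⇒ P5
P5: P3=10, P2=14, P1=17, P4=18 ⇒ P3
P3: P2=4, P1=7, P4=21 ⇒ P2
P2: P1=3, P4=17 ⇒ P1
P1: P4=20 ⇒ P4
NN route Base → P5 → P3 → P2 → P1 → P4 → Base costs 69.
Optimal: Base → P3 → P1 → P2 → P4 → P5 → Base costs 68 (by enumerating all 60 distinct tours).
Excess = 69 − 68 = 1.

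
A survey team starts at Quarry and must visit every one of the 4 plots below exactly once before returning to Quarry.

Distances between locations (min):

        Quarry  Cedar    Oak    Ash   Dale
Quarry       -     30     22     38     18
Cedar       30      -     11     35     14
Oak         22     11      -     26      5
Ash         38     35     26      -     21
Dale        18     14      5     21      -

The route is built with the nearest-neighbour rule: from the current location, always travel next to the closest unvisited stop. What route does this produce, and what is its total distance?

107 min along Quarry → Dale → Oak → Cedar → Ash → Quarry.

At Quarry the remaining stops are Dale 18, Oak 22, Cedar 30, Ash 38; go to Dale.
At Dale the remaining stops are Oak 5, Cedar 14, Ash 21; go to Oak.
At Oak the remaining stops are Cedar 11, Ash 26; go to Cedar.
At Cedar the remaining stops are Ash 35; go to Ash.
Return Ash→Quarry: 38.
Total = 18 + 5 + 11 + 35 + 38 = 107.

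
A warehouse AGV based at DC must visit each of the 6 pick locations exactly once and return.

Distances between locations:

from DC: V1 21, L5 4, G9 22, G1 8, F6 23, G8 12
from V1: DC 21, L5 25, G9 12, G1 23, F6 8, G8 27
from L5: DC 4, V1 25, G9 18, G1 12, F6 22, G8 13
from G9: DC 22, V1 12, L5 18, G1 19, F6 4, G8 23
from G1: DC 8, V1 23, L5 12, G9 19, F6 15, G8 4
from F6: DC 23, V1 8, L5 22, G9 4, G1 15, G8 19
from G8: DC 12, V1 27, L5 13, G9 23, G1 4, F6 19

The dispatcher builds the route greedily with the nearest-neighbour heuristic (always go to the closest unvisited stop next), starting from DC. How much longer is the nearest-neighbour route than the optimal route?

Excess over optimum: 3.

DC: L5=4, G1=8, G8=12, V1=21, G9=22, F6=23 ⇒ L5
L5: G1=12, G8=13, G9=18, F6=22, V1=25 ⇒ G1
G1: G8=4, F6=15, G9=19, V1=23 ⇒ G8
G8: F6=19, G9=23, V1=27 ⇒ F6
F6: G9=4, V1=8 ⇒ G9
G9: V1=12 ⇒ V1
NN route DC → L5 → G1 → G8 → F6 → G9 → V1 → DC costs 76.
Optimal: DC → V1 → G9 → F6 → G1 → G8 → L5 → DC costs 73 (by enumerating all 360 distinct tours).
Excess = 76 − 73 = 3.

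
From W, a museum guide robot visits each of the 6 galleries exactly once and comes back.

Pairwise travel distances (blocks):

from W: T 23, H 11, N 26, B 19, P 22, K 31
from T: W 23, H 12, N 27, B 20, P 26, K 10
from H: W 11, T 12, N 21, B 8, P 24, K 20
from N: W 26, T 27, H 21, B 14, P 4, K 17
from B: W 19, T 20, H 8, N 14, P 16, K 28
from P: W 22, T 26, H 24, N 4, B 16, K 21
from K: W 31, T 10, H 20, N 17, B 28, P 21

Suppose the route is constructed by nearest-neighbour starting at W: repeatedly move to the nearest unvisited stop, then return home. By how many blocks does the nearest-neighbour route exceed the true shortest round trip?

2 blocks longer than the optimal tour.

W: H=11, B=19, P=22, T=23, N=26, K=31 ⇒ H
H: B=8, T=12, K=20, N=21, P=24 ⇒ B
B: N=14, P=16, T=20, K=28 ⇒ N
N: P=4, K=17, T=27 ⇒ P
P: K=21, T=26 ⇒ K
K: T=10 ⇒ T
NN route W → H → B → N → P → K → T → W costs 91.
Optimal: W → T → K → N → P → B → H → W costs 89 (by enumerating all 360 distinct tours).
Excess = 91 − 89 = 2.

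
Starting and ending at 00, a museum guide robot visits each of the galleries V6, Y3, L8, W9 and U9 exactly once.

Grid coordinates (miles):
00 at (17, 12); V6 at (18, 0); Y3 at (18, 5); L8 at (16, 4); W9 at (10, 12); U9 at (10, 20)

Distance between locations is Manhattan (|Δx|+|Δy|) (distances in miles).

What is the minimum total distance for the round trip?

Minimum total distance: 56 miles.

With 5 stops there are 5!/2 = 60 distinct round trips (a route and its reverse cost the same).
00 → V6 → Y3 → L8 → W9 → U9 → 00: 13+5+3+14+8+15 = 58
00 → V6 → Y3 → L8 → U9 → W9 → 00: 13+5+3+22+8+7 = 58
00 → V6 → Y3 → W9 → L8 → U9 → 00: 13+5+15+14+22+15 = 84
00 → V6 → Y3 → W9 → U9 → L8 → 00: 13+5+15+8+22+9 = 72
00 → V6 → Y3 → U9 → L8 → W9 → 00: 13+5+23+22+14+7 = 84
00 → V6 → Y3 → U9 → W9 → L8 → 00: 13+5+23+8+14+9 = 72
00 → V6 → L8 → Y3 → W9 → U9 → 00: 13+6+3+15+8+15 = 60
00 → V6 → L8 → Y3 → U9 → W9 → 00: 13+6+3+23+8+7 = 60
00 → V6 → L8 → W9 → Y3 → U9 → 00: 13+6+14+15+23+15 = 86
00 → V6 → L8 → W9 → U9 → Y3 → 00: 13+6+14+8+23+8 = 72
00 → V6 → L8 → U9 → Y3 → W9 → 00: 13+6+22+23+15+7 = 86
00 → V6 → L8 → U9 → W9 → Y3 → 00: 13+6+22+8+15+8 = 72
00 → V6 → W9 → Y3 → L8 → U9 → 00: 13+20+15+3+22+15 = 88
00 → V6 → W9 → Y3 → U9 → L8 → 00: 13+20+15+23+22+9 = 102
… (46 more)
00 → Y3 → V6 → L8 → W9 → U9 → 00: 8+5+6+14+8+15 = 56  ← best
The minimum is 56.
One optimal route: 00 → Y3 → V6 → L8 → W9 → U9 → 00 (or its reverse).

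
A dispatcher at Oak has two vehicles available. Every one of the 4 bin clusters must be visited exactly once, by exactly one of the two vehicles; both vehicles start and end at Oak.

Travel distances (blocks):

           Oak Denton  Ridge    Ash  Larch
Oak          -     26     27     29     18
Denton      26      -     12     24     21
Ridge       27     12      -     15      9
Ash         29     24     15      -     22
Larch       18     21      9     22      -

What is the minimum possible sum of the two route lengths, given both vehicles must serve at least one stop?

Minimum combined distance: 118 blocks.

Check every non-empty split of the stops between the two vehicles; for each half take its own optimal tour:
  {Denton} + {Ridge, Ash, Larch}: 52 + 71 = 123
  {Ridge} + {Denton, Ash, Larch}: 54 + 90 = 144
  {Denton, Ridge} + {Ash, Larch}: 65 + 69 = 134
  {Ash} + {Denton, Ridge, Larch}: 58 + 65 = 123
  {Denton, Ash} + {Ridge, Larch}: 79 + 54 = 133
  {Ridge, Ash} + {Denton, Larch}: 71 + 65 = 136
  … (7 splits in total)
  {Denton, Ridge, Ash} + {Larch}: 82 + 36 = 118  ← best
Best: vehicle 1 Oak → Denton → Ridge → Ash → Oak = 82; vehicle 2 Oak → Larch → Oak = 36; combined 118.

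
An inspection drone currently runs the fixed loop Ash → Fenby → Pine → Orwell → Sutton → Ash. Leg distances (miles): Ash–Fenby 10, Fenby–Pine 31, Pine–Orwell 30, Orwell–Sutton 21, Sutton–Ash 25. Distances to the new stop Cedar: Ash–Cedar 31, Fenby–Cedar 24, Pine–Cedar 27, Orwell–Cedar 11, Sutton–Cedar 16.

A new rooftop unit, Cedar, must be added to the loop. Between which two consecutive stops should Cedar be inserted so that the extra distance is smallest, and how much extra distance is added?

Insertion cost between consecutive stops i–j is d(i,Cedar) + d(Cedar,j) − d(i,j):
  between Ash and Fenby: 31 + 24 − 10 = 45
  between Fenby and Pine: 24 + 27 − 31 = 20
  between Pine and Orwell: 27 + 11 − 30 = 8
  between Orwell and Sutton: 11 + 16 − 21 = 6
  between Sutton and Ash: 16 + 31 − 25 = 22
Cheapest insertion is between Orwell and Sutton, adding 6.
New total = 117 + 6 = 123.

+6 miles — insert Cedar between Orwell and Sutton.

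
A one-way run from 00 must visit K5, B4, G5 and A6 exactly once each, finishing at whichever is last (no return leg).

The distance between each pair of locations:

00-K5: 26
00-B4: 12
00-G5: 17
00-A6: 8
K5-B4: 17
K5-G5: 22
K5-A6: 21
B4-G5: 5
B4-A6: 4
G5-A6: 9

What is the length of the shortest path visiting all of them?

There are 4! = 24 possible orderings.
00 - K5 - B4 - G5 - A6: 26+17+5+9 = 57
00 - K5 - B4 - A6 - G5: 26+17+4+9 = 56
00 - K5 - G5 - B4 - A6: 26+22+5+4 = 57
00 - K5 - G5 - A6 - B4: 26+22+9+4 = 61
00 - K5 - A6 - B4 - G5: 26+21+4+5 = 56
00 - K5 - A6 - G5 - B4: 26+21+9+5 = 61
00 - B4 - K5 - G5 - A6: 12+17+22+9 = 60
00 - B4 - K5 - A6 - G5: 12+17+21+9 = 59
00 - B4 - G5 - K5 - A6: 12+5+22+21 = 60
00 - B4 - G5 - A6 - K5: 12+5+9+21 = 47
00 - B4 - A6 - K5 - G5: 12+4+21+22 = 59
00 - B4 - A6 - G5 - K5: 12+4+9+22 = 47
00 - G5 - K5 - B4 - A6: 17+22+17+4 = 60
00 - G5 - K5 - A6 - B4: 17+22+21+4 = 64
… (10 more)
00 - A6 - B4 - G5 - K5: 8+4+5+22 = 39  ← best
The minimum is 39.
One shortest path: 00 → A6 → B4 → G5 → K5.

39 — the minimum one-way total.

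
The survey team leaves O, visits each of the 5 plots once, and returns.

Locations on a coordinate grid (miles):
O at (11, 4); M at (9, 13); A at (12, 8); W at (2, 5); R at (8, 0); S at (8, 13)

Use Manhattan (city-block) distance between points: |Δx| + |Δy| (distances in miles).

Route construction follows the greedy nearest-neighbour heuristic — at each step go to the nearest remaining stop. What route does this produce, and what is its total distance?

At O the remaining stops are A 5, R 7, W 10, M 11, S 12; go to A.
At A the remaining stops are M 8, S 9, R 12, W 13; go to M.
At M the remaining stops are S 1, R 14, W 15; go to S.
At S the remaining stops are R 13, W 14; go to R.
At R the remaining stops are W 11; go to W.
Return W→O: 10.
Total = 5 + 8 + 1 + 13 + 11 + 10 = 48.

Nearest-neighbour total = 48 miles; route O → A → M → S → R → W → O.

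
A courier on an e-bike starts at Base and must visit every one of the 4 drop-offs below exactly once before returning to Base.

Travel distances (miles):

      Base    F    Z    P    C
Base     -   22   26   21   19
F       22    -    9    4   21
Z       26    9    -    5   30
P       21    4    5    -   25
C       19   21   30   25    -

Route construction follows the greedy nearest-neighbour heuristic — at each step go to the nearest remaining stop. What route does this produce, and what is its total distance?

At Base the remaining stops are C 19, P 21, F 22, Z 26; go to C.
At C the remaining stops are F 21, P 25, Z 30; go to F.
At F the remaining stops are P 4, Z 9; go to P.
At P the remaining stops are Z 5; go to Z.
Return Z→Base: 26.
Total = 19 + 21 + 4 + 5 + 26 = 75.

Nearest-neighbour total = 75 miles; route Base → C → F → P → Z → Base.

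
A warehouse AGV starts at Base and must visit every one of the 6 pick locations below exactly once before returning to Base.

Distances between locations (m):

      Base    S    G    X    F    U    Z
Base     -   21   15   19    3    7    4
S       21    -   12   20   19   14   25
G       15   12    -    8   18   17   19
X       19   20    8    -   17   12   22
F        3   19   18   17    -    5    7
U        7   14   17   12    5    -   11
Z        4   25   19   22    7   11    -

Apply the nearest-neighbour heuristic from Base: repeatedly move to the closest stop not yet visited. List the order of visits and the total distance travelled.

Nearest-neighbour total = 87 m; route Base → F → U → Z → G → X → S → Base.

At Base the remaining stops are F 3, Z 4, U 7, G 15, X 19, S 21; go to F.
At F the remaining stops are U 5, Z 7, X 17, G 18, S 19; go to U.
At U the remaining stops are Z 11, X 12, S 14, G 17; go to Z.
At Z the remaining stops are G 19, X 22, S 25; go to G.
At G the remaining stops are X 8, S 12; go to X.
At X the remaining stops are S 20; go to S.
Return S→Base: 21.
Total = 3 + 5 + 11 + 19 + 8 + 20 + 21 = 87.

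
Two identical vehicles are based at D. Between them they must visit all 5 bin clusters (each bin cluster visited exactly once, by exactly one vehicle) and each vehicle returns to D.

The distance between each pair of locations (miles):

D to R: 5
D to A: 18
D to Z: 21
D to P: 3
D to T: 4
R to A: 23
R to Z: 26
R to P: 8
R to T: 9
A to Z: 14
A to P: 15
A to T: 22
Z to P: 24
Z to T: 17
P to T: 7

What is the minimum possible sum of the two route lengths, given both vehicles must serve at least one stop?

Minimum combined distance: 63 miles.

Check every non-empty split of the stops between the two vehicles; for each half take its own optimal tour:
  {R} + {A, Z, P, T}: 10 + 53 = 63
  {A} + {R, Z, P, T}: 36 + 58 = 94
  {R, A} + {Z, P, T}: 46 + 48 = 94
  {Z} + {R, A, P, T}: 42 + 54 = 96
  {R, Z} + {A, P, T}: 52 + 44 = 96
  {A, Z} + {R, P, T}: 53 + 24 = 77
  … (15 splits in total)
Best: vehicle 1 D → R → D = 10; vehicle 2 D → P → A → Z → T → D = 53; combined 63.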